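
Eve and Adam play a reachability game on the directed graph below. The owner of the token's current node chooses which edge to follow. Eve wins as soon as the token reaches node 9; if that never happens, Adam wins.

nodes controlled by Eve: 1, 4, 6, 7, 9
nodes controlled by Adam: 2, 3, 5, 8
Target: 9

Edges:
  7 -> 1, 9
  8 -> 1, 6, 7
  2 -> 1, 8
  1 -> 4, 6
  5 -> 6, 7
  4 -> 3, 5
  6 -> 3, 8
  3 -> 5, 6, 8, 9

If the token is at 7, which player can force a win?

Eve

A0 = {9}
A1: add {7} — 7 (Eve) has 7→9.
A2 = A1; e.g. 1 (Eve) has no edge into A1. Fixed point.
7 ∈ A1, so Eve can force the target.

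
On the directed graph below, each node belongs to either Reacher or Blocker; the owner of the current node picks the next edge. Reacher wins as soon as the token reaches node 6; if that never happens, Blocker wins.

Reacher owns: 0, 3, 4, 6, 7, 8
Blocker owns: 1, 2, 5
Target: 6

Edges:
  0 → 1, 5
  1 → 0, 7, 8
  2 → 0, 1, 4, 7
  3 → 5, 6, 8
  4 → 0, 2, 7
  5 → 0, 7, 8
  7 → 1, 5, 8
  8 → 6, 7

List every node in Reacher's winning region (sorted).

A0 = {6}
A1: add {3, 8} — 3 (Reacher) has 3→6; 8 (Reacher) has 8→6.
A2: add {7} — 7 (Reacher) has 7→8.
A3: add {4} — 4 (Reacher) has 4→7.
A4 = A3; e.g. 0 (Reacher) has no edge into A3. Fixed point.
Reacher's winning region = {3, 4, 6, 7, 8}.

3, 4, 6, 7, 8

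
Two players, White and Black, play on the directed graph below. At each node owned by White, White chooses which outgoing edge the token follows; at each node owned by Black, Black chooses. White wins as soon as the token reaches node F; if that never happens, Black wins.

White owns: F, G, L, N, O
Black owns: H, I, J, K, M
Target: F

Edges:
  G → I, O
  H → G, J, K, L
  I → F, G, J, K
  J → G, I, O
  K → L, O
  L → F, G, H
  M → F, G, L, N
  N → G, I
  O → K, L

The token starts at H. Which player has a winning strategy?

A0 = {F}
A1: add {L} — L (White) has L→F.
A2: add {O} — O (White) has O→L.
A3: add {G, K} — G (White) has G→O; K (Black): all of {L, O} already in.
A4: add {N} — N (White) has N→G.
A5: add {M} — M (Black): all of {F, G, L, N} already in.
A6 = A5; e.g. H (Black) can still go to J. Fixed point.
H never enters the attractor, so Black can avoid the target forever.

Black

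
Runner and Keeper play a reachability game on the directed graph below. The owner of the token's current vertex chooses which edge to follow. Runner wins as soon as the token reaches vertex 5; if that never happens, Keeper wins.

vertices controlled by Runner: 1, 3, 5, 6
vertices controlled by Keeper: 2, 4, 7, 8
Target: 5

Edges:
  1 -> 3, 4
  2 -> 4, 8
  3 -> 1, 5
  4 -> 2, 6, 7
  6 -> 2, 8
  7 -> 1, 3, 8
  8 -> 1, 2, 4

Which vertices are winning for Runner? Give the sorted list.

A0 = {5}
A1: add {3} — 3 (Runner) has 3→5.
A2: add {1} — 1 (Runner) has 1→3.
A3 = A2; e.g. 2 (Keeper) can still go to 4. Fixed point.
Runner's winning region = {1, 3, 5}.

1, 3, 5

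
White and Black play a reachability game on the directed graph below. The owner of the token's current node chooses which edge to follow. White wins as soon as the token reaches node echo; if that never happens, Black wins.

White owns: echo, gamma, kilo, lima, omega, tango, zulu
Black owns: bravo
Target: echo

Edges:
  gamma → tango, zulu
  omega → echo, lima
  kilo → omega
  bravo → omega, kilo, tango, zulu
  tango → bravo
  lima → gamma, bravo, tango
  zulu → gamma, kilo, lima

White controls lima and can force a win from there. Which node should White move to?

A0 = {echo}
A1: add {omega} — omega (White) has omega→echo.
A2: add {kilo} — kilo (White) has kilo→omega.
A3: add {zulu} — zulu (White) has zulu→kilo.
A4: add {gamma} — gamma (White) has gamma→zulu.
A5: add {lima} — lima (White) has lima→gamma.
A6 = A5; e.g. bravo (Black) can still go to tango. Fixed point.
From lima, successor gamma is in the attractor (rank 4); the other successors bravo, tango are not.

gamma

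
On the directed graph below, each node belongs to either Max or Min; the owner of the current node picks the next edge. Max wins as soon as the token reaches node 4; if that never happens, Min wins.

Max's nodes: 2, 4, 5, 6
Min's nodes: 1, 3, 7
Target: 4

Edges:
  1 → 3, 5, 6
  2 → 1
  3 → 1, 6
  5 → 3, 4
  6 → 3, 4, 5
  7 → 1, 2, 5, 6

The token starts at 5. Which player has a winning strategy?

A0 = {4}
A1: add {5, 6} — 5 (Max) has 5→4; 6 (Max) has 6→4.
A2 = A1; e.g. 1 (Min) can still go to 3. Fixed point.
5 ∈ A1, so Max can force the target.

Max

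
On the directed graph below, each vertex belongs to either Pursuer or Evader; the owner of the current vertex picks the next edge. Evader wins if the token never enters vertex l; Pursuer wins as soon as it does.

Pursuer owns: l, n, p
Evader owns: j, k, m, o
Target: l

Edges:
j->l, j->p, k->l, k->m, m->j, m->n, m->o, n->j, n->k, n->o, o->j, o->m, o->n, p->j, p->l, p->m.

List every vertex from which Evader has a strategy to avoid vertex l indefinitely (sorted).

k, m, o

A0 = {l}
A1: add {p} — p (Pursuer) has p→l.
A2: add {j} — j (Evader): all of {l, p} already in.
A3: add {n} — n (Pursuer) has n→j.
A4 = A3; e.g. k (Evader) can still go to m. Fixed point.
Pursuer's attractor = {j, l, n, p}; Evader avoids the target exactly from the complement.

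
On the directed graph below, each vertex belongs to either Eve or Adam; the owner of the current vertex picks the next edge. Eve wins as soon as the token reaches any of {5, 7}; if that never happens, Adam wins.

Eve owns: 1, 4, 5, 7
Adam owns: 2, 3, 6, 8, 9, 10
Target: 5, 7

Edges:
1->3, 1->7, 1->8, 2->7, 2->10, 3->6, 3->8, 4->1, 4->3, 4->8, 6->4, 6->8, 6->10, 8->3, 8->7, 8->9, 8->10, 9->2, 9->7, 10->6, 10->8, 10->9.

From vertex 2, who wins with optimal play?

Adam

A0 = {5, 7}
A1: add {1} — 1 (Eve) has 1→7.
A2: add {4} — 4 (Eve) has 4→1.
A3 = A2; e.g. 2 (Adam) can still go to 10. Fixed point.
2 never enters the attractor, so Adam can avoid the target forever.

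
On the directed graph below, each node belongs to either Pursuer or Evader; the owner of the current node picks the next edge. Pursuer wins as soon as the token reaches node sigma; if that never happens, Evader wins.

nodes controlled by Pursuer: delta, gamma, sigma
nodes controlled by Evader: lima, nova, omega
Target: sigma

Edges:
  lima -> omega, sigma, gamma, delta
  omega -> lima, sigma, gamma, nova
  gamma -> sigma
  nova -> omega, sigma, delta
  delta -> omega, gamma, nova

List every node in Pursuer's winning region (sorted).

delta, gamma, sigma

A0 = {sigma}
A1: add {gamma} — gamma (Pursuer) has gamma→sigma.
A2: add {delta} — delta (Pursuer) has delta→gamma.
A3 = A2; e.g. lima (Evader) can still go to omega. Fixed point.
Pursuer's winning region = {delta, gamma, sigma}.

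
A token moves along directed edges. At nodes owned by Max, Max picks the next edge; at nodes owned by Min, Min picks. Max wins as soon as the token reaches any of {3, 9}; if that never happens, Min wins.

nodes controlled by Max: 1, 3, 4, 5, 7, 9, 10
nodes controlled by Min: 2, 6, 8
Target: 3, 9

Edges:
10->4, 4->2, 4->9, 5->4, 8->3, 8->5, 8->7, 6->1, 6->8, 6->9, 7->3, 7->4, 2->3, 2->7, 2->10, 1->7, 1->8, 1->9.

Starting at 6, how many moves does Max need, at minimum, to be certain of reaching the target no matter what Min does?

A0 = {3, 9}
A1: add {1, 4, 7} — 1 (Max) has 1→9; 4 (Max) has 4→9; 7 (Max) has 7→3.
A2: add {5, 10} — 5 (Max) has 5→4; 10 (Max) has 10→4.
A3: add {2, 8} — 2 (Min): all of {3, 7, 10} already in; 8 (Min): all of {3, 5, 7} already in.
A4: add {6} — 6 (Min): all of {1, 8, 9} already in.
A4 = all vertices. Fixed point.
6 enters the attractor at level 4, so Max can force the target in 4 moves from there.

4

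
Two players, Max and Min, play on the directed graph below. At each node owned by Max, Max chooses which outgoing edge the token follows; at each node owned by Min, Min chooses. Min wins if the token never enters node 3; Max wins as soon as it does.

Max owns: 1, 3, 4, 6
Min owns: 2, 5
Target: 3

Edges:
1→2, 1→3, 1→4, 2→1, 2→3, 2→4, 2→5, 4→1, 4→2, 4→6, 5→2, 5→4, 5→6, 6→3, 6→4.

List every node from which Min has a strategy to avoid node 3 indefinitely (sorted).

2, 5

A0 = {3}
A1: add {1, 6} — 1 (Max) has 1→3; 6 (Max) has 6→3.
A2: add {4} — 4 (Max) has 4→1.
A3 = A2; e.g. 2 (Min) can still go to 5. Fixed point.
Max's attractor = {1, 3, 4, 6}; Min avoids the target exactly from the complement.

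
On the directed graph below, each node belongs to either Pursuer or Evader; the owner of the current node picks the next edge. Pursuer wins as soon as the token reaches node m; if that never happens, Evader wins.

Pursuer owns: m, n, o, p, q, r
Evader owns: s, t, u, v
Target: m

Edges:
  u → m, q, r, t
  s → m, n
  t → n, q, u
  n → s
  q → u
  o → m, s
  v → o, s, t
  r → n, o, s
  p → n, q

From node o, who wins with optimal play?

A0 = {m}
A1: add {o} — o (Pursuer) has o→m.
o ∈ A1, so Pursuer can force the target.

Pursuer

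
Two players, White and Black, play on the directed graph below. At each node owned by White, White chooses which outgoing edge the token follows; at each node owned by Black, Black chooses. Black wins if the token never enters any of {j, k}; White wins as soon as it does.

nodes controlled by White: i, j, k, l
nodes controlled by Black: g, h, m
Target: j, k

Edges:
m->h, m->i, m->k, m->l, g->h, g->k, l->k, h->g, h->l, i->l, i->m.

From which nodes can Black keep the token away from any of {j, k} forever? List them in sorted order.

g, h, m

A0 = {j, k}
A1: add {l} — l (White) has l→k.
A2: add {i} — i (White) has i→l.
A3 = A2; e.g. g (Black) can still go to h. Fixed point.
White's attractor = {i, j, k, l}; Black avoids the target exactly from the complement.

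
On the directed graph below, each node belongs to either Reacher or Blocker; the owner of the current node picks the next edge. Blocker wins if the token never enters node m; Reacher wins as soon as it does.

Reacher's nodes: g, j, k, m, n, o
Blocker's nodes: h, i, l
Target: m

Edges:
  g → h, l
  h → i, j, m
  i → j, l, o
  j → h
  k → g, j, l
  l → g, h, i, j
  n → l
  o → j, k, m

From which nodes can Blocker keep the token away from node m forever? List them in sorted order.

A0 = {m}
A1: add {o} — o (Reacher) has o→m.
A2 = A1; e.g. g (Reacher) has no edge into A1. Fixed point.
Reacher's attractor = {m, o}; Blocker avoids the target exactly from the complement.

g, h, i, j, k, l, n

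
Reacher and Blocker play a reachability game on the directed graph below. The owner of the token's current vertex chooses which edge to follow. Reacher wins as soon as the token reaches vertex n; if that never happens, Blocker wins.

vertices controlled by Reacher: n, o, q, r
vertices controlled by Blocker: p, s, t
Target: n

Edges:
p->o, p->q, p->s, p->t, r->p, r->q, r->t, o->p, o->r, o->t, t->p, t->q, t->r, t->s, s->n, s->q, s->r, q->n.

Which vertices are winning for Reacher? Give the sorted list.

n, o, q, r, s

A0 = {n}
A1: add {q} — q (Reacher) has q→n.
A2: add {r} — r (Reacher) has r→q.
A3: add {o, s} — o (Reacher) has o→r; s (Blocker): all of {n, q, r} already in.
A4 = A3; e.g. p (Blocker) can still go to t. Fixed point.
Reacher's winning region = {n, o, q, r, s}.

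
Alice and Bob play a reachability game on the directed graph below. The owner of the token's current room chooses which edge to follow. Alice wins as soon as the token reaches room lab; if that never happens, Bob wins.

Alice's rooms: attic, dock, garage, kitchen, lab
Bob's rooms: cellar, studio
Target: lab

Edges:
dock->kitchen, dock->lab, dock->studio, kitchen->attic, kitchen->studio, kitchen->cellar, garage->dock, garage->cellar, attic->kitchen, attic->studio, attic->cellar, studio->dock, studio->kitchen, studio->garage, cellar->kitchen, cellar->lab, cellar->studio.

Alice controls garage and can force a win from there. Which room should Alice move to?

A0 = {lab}
A1: add {dock} — dock (Alice) has dock→lab.
A2: add {garage} — garage (Alice) has garage→dock.
A3 = A2; e.g. kitchen (Alice) has no edge into A2. Fixed point.
From garage, successor dock is in the attractor (rank 1); the other successor cellar is not.

dock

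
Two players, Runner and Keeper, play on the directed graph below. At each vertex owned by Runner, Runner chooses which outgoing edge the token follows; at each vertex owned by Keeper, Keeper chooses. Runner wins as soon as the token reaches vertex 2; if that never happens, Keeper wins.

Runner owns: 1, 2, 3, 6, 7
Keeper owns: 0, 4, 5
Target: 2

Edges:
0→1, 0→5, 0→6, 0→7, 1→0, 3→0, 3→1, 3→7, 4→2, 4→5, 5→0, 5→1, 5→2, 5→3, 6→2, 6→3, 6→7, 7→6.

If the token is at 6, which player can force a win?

Runner

A0 = {2}
A1: add {6} — 6 (Runner) has 6→2.
6 ∈ A1, so Runner can force the target.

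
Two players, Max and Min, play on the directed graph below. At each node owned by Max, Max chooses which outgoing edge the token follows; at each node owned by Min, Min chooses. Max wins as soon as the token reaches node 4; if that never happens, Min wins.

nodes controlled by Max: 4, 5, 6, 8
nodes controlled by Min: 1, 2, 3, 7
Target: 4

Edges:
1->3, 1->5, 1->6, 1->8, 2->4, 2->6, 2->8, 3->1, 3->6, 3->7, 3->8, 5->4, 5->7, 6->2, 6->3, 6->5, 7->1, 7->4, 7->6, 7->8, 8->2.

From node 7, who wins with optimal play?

A0 = {4}
A1: add {5} — 5 (Max) has 5→4.
A2: add {6} — 6 (Max) has 6→5.
A3 = A2; e.g. 1 (Min) can still go to 3. Fixed point.
7 never enters the attractor, so Min can avoid the target forever.

Min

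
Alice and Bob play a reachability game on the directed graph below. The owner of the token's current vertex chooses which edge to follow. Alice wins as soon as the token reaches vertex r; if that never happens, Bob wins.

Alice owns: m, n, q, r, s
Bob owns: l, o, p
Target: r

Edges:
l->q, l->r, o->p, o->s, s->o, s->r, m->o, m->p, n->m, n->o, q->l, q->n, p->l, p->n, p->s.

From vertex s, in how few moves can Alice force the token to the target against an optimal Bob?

1

A0 = {r}
A1: add {s} — s (Alice) has s→r.
A2 = A1; e.g. l (Bob) can still go to q. Fixed point.
s enters the attractor at level 1, so Alice can force the target in 1 move from there.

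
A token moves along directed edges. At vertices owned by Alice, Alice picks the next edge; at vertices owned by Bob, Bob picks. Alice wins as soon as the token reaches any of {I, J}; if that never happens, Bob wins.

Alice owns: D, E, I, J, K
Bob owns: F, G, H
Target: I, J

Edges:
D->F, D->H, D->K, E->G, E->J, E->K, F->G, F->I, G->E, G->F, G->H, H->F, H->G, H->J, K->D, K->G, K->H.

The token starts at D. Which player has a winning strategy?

Bob

A0 = {I, J}
A1: add {E} — E (Alice) has E→J.
A2 = A1; e.g. D (Alice) has no edge into A1. Fixed point.
D never enters the attractor, so Bob can avoid the target forever.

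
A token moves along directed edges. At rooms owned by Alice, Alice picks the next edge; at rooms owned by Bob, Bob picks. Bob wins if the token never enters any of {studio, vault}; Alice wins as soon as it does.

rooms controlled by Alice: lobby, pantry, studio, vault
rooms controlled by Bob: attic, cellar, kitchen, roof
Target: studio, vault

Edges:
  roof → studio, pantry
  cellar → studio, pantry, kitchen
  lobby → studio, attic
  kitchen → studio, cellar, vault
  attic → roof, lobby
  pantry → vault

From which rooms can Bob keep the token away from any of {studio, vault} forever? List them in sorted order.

A0 = {studio, vault}
A1: add {lobby, pantry} — pantry (Alice) has pantry→vault; lobby (Alice) has lobby→studio.
A2: add {roof} — roof (Bob): all of {studio, pantry} already in.
A3: add {attic} — attic (Bob): all of {roof, lobby} already in.
A4 = A3; e.g. cellar (Bob) can still go to kitchen. Fixed point.
Alice's attractor = {attic, lobby, pantry, roof, studio, vault}; Bob avoids the target exactly from the complement.

cellar, kitchen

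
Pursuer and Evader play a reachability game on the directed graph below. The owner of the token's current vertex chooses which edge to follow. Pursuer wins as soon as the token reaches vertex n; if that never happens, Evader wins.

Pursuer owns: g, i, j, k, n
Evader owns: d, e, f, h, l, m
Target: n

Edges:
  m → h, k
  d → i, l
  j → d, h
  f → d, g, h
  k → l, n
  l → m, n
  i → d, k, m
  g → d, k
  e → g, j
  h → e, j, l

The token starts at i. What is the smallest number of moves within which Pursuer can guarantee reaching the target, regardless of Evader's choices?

2

A0 = {n}
A1: add {k} — k (Pursuer) has k→n.
A2: add {g, i} — g (Pursuer) has g→k; i (Pursuer) has i→k.
A3 = A2; e.g. d (Evader) can still go to l. Fixed point.
i enters the attractor at level 2, so Pursuer can force the target in 2 moves from there.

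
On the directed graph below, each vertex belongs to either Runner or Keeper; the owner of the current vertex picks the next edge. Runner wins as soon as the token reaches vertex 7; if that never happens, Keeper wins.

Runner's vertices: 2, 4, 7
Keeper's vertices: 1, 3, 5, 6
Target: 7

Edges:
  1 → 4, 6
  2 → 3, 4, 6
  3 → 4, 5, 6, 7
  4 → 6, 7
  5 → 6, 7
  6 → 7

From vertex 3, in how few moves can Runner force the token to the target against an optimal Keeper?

A0 = {7}
A1: add {4, 6} — 4 (Runner) has 4→7; 6 (Keeper): all of {7} already in.
A2: add {1, 2, 5} — 1 (Keeper): all of {4, 6} already in; 2 (Runner) has 2→4; 5 (Keeper): all of {6, 7} already in.
A3: add {3} — 3 (Keeper): all of {4, 5, 6, 7} already in.
A3 = all vertices. Fixed point.
3 enters the attractor at level 3, so Runner can force the target in 3 moves from there.

3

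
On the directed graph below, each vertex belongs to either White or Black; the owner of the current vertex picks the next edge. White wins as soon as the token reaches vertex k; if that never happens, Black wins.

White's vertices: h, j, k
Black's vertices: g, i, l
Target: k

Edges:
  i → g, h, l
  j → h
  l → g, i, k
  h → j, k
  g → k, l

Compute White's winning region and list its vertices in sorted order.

A0 = {k}
A1: add {h} — h (White) has h→k.
A2: add {j} — j (White) has j→h.
A3 = A2; e.g. g (Black) can still go to l. Fixed point.
White's winning region = {h, j, k}.

h, j, k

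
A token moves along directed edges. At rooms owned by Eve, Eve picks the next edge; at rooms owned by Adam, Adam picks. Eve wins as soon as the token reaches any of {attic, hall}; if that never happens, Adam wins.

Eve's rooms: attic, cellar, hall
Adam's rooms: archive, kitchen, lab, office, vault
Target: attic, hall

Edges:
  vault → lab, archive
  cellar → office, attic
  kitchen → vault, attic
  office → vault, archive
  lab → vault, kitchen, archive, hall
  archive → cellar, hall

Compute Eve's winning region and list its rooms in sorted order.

A0 = {attic, hall}
A1: add {cellar} — cellar (Eve) has cellar→attic.
A2: add {archive} — archive (Adam): all of {cellar, hall} already in.
A3 = A2; e.g. vault (Adam) can still go to lab. Fixed point.
Eve's winning region = {archive, attic, cellar, hall}.

archive, attic, cellar, hall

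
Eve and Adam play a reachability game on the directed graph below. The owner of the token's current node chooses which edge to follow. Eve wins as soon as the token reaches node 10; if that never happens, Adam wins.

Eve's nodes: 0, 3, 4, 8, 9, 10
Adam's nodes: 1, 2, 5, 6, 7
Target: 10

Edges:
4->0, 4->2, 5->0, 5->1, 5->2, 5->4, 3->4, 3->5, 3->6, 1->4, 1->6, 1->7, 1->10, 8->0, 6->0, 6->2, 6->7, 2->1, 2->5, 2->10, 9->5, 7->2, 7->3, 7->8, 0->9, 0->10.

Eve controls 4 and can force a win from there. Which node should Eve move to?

0

A0 = {10}
A1: add {0} — 0 (Eve) has 0→10.
A2: add {4, 8} — 4 (Eve) has 4→0; 8 (Eve) has 8→0.
A3: add {3} — 3 (Eve) has 3→4.
A4 = A3; e.g. 1 (Adam) can still go to 6. Fixed point.
From 4, successor 0 is in the attractor (rank 1); the other successor 2 is not.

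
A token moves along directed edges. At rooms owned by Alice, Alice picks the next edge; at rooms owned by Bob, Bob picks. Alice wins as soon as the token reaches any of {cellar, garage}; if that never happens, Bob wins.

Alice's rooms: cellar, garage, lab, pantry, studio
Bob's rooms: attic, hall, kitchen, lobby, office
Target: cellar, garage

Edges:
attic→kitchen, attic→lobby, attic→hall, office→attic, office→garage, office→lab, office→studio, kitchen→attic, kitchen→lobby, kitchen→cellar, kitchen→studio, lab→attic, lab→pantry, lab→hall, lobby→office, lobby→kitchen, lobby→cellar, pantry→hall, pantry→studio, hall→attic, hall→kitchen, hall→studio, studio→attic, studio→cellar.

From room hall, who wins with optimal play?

A0 = {cellar, garage}
A1: add {studio} — studio (Alice) has studio→cellar.
A2: add {pantry} — pantry (Alice) has pantry→studio.
A3: add {lab} — lab (Alice) has lab→pantry.
A4 = A3; e.g. attic (Bob) can still go to kitchen. Fixed point.
hall never enters the attractor, so Bob can avoid the target forever.

Bob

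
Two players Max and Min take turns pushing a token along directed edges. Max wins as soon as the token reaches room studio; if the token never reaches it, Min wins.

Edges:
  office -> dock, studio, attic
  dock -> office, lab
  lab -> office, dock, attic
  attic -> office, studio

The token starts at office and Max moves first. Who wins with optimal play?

Max

Track states (vertex, player-to-move).
A0 = {(studio,Max), (studio,Min)}
A1: add {(office,Max), (attic,Max)}.
(office,Max) ∈ A1 ⇒ Max forces the target.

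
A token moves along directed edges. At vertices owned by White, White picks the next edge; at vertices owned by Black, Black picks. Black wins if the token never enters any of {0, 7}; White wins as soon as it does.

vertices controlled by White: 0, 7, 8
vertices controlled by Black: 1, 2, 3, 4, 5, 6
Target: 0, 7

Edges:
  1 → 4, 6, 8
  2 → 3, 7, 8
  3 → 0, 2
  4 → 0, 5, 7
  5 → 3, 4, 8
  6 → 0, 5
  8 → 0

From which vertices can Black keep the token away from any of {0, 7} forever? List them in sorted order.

1, 2, 3, 4, 5, 6

A0 = {0, 7}
A1: add {8} — 8 (White) has 8→0.
A2 = A1; e.g. 1 (Black) can still go to 4. Fixed point.
White's attractor = {0, 7, 8}; Black avoids the target exactly from the complement.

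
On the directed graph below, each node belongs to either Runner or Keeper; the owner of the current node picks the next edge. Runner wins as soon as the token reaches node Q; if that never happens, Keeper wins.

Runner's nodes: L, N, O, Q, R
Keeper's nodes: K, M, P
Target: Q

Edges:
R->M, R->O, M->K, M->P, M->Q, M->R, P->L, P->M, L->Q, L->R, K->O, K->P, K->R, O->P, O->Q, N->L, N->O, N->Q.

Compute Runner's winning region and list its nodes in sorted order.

A0 = {Q}
A1: add {L, N, O} — L (Runner) has L→Q; N (Runner) has N→Q; O (Runner) has O→Q.
A2: add {R} — R (Runner) has R→O.
A3 = A2; e.g. K (Keeper) can still go to P. Fixed point.
Runner's winning region = {L, N, O, Q, R}.

L, N, O, Q, R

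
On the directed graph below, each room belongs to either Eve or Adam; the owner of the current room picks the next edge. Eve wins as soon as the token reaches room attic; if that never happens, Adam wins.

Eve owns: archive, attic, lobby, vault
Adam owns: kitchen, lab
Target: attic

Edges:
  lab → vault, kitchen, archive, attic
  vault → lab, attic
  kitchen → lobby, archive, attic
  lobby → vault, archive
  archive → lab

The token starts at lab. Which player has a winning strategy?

Adam

A0 = {attic}
A1: add {vault} — vault (Eve) has vault→attic.
A2: add {lobby} — lobby (Eve) has lobby→vault.
A3 = A2; e.g. lab (Adam) can still go to kitchen. Fixed point.
lab never enters the attractor, so Adam can avoid the target forever.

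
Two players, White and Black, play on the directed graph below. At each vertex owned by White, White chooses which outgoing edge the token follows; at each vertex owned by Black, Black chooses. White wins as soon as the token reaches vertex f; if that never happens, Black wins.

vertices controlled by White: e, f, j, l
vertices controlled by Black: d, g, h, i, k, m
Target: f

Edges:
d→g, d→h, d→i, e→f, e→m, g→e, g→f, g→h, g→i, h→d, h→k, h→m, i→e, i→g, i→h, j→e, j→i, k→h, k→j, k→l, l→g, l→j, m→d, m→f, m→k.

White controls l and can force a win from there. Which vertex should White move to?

j

A0 = {f}
A1: add {e} — e (White) has e→f.
A2: add {j} — j (White) has j→e.
A3: add {l} — l (White) has l→j.
A4 = A3; e.g. d (Black) can still go to g. Fixed point.
From l, successor j is in the attractor (rank 2); the other successor g is not.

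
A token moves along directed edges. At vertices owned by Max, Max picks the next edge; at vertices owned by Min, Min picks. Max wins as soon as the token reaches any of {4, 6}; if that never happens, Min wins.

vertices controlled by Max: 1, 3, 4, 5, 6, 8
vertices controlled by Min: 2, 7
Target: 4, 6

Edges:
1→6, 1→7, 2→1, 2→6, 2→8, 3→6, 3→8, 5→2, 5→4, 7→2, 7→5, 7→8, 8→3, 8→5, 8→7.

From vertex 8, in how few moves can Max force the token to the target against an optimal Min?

A0 = {4, 6}
A1: add {1, 3, 5} — 1 (Max) has 1→6; 3 (Max) has 3→6; 5 (Max) has 5→4.
A2: add {8} — 8 (Max) has 8→3.
8 enters the attractor at level 2, so Max can force the target in 2 moves from there.

2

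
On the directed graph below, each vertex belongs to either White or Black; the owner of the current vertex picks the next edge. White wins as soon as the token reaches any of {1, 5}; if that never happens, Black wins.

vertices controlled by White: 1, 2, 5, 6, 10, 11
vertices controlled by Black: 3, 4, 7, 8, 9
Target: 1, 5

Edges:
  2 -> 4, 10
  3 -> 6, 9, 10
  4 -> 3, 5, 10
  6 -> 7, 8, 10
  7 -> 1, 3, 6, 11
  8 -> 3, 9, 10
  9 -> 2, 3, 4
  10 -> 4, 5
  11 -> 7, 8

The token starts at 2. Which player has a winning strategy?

White

A0 = {1, 5}
A1: add {10} — 10 (White) has 10→5.
A2: add {2, 6} — 2 (White) has 2→10; 6 (White) has 6→10.
A3 = A2; e.g. 3 (Black) can still go to 9. Fixed point.
2 ∈ A2, so White can force the target.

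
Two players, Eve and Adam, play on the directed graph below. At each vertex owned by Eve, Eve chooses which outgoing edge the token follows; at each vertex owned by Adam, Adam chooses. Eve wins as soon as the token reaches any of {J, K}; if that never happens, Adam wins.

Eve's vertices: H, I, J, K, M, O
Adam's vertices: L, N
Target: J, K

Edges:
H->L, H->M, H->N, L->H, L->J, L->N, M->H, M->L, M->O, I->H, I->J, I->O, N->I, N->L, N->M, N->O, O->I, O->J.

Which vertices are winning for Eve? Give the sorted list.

H, I, J, K, M, O

A0 = {J, K}
A1: add {I, O} — I (Eve) has I→J; O (Eve) has O→J.
A2: add {M} — M (Eve) has M→O.
A3: add {H} — H (Eve) has H→M.
A4 = A3; e.g. L (Adam) can still go to N. Fixed point.
Eve's winning region = {H, I, J, K, M, O}.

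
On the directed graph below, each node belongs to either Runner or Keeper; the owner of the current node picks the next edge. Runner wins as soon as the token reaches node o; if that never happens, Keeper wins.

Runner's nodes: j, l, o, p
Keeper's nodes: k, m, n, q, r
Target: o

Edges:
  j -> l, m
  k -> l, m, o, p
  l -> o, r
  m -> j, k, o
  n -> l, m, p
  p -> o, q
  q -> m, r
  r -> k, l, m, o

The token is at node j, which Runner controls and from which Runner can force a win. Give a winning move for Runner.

l

A0 = {o}
A1: add {l, p} — l (Runner) has l→o; p (Runner) has p→o.
A2: add {j} — j (Runner) has j→l.
A3 = A2; e.g. k (Keeper) can still go to m. Fixed point.
From j, successor l is in the attractor (rank 1); the other successor m is not.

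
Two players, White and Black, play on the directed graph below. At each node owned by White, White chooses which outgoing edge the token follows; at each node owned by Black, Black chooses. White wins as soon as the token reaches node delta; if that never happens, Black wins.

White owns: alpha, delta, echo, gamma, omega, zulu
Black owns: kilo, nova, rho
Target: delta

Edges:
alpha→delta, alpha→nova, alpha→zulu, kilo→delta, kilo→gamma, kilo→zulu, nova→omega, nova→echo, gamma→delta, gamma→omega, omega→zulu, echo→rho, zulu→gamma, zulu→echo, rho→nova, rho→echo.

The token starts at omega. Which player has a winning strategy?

A0 = {delta}
A1: add {alpha, gamma} — alpha (White) has alpha→delta; gamma (White) has gamma→delta.
A2: add {zulu} — zulu (White) has zulu→gamma.
A3: add {kilo, omega} — kilo (Black): all of {delta, gamma, zulu} already in; omega (White) has omega→zulu.
A4 = A3; e.g. nova (Black) can still go to echo. Fixed point.
omega ∈ A3, so White can force the target.

White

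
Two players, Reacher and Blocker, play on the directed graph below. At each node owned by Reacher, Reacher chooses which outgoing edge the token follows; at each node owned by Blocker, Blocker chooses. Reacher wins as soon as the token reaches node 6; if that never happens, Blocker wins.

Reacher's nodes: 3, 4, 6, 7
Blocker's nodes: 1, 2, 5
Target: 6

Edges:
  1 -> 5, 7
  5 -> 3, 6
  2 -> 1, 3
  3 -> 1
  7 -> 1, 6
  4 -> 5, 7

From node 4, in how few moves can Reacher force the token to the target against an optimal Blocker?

A0 = {6}
A1: add {7} — 7 (Reacher) has 7→6.
A2: add {4} — 4 (Reacher) has 4→7.
A3 = A2; e.g. 1 (Blocker) can still go to 5. Fixed point.
4 enters the attractor at level 2, so Reacher can force the target in 2 moves from there.

2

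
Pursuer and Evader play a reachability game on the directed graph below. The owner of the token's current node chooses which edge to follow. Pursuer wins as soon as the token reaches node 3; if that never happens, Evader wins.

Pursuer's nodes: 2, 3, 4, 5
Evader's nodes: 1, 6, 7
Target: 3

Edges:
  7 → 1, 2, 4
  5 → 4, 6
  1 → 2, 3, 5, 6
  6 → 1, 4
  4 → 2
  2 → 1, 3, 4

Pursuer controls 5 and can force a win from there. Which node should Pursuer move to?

A0 = {3}
A1: add {2} — 2 (Pursuer) has 2→3.
A2: add {4} — 4 (Pursuer) has 4→2.
A3: add {5} — 5 (Pursuer) has 5→4.
A4 = A3; e.g. 1 (Evader) can still go to 6. Fixed point.
From 5, successor 4 is in the attractor (rank 2); the other successor 6 is not.

4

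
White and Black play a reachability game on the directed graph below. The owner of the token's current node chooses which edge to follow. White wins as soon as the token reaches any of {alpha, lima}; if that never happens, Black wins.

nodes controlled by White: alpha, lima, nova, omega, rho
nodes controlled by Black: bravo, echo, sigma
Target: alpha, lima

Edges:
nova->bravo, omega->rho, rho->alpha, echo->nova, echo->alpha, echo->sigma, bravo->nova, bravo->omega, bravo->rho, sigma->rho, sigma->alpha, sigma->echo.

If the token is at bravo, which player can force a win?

A0 = {alpha, lima}
A1: add {rho} — rho (White) has rho→alpha.
A2: add {omega} — omega (White) has omega→rho.
A3 = A2; e.g. nova (White) has no edge into A2. Fixed point.
bravo never enters the attractor, so Black can avoid the target forever.

Black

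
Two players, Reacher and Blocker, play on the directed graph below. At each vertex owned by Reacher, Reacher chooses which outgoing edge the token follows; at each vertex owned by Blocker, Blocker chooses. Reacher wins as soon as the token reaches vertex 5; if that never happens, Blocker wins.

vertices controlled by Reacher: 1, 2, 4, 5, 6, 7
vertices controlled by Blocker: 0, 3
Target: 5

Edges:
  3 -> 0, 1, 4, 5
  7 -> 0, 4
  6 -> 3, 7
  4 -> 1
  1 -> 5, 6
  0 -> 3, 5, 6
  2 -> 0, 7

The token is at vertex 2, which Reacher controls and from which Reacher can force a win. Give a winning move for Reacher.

A0 = {5}
A1: add {1} — 1 (Reacher) has 1→5.
A2: add {4} — 4 (Reacher) has 4→1.
A3: add {7} — 7 (Reacher) has 7→4.
A4: add {2, 6} — 2 (Reacher) has 2→7; 6 (Reacher) has 6→7.
A5 = A4; e.g. 0 (Blocker) can still go to 3. Fixed point.
From 2, successor 7 is in the attractor (rank 3); the other successor 0 is not.

7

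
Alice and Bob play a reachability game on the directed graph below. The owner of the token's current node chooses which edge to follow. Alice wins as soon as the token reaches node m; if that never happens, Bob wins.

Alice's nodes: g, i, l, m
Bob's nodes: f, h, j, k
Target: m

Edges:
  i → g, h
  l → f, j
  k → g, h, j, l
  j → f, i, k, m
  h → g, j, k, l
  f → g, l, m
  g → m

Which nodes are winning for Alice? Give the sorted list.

A0 = {m}
A1: add {g} — g (Alice) has g→m.
A2: add {i} — i (Alice) has i→g.
A3 = A2; e.g. f (Bob) can still go to l. Fixed point.
Alice's winning region = {g, i, m}.

g, i, m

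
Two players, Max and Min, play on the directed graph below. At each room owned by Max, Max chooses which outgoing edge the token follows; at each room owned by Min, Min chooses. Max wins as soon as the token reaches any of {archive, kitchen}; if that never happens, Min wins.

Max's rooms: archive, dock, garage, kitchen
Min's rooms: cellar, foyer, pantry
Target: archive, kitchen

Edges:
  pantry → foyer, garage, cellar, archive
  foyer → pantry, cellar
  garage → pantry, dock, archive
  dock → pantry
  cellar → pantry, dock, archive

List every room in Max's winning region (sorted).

A0 = {archive, kitchen}
A1: add {garage} — garage (Max) has garage→archive.
A2 = A1; e.g. pantry (Min) can still go to foyer. Fixed point.
Max's winning region = {archive, garage, kitchen}.

archive, garage, kitchen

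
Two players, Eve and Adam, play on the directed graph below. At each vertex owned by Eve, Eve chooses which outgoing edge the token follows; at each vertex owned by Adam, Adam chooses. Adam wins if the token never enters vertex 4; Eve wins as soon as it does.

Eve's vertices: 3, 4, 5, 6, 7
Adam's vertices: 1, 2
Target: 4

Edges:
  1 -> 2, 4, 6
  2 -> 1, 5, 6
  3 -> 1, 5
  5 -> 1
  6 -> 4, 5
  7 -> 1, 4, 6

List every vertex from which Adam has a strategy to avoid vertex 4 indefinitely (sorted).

1, 2, 3, 5

A0 = {4}
A1: add {6, 7} — 6 (Eve) has 6→4; 7 (Eve) has 7→4.
A2 = A1; e.g. 1 (Adam) can still go to 2. Fixed point.
Eve's attractor = {4, 6, 7}; Adam avoids the target exactly from the complement.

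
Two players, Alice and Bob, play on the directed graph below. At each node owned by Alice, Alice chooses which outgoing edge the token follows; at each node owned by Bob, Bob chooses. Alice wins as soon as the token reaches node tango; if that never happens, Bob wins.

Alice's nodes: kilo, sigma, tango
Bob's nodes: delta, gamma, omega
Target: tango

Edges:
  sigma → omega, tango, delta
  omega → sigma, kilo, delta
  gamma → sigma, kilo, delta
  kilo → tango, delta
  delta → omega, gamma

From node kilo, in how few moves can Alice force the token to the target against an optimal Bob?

A0 = {tango}
A1: add {kilo, sigma} — sigma (Alice) has sigma→tango; kilo (Alice) has kilo→tango.
A2 = A1; e.g. omega (Bob) can still go to delta. Fixed point.
kilo enters the attractor at level 1, so Alice can force the target in 1 move from there.

1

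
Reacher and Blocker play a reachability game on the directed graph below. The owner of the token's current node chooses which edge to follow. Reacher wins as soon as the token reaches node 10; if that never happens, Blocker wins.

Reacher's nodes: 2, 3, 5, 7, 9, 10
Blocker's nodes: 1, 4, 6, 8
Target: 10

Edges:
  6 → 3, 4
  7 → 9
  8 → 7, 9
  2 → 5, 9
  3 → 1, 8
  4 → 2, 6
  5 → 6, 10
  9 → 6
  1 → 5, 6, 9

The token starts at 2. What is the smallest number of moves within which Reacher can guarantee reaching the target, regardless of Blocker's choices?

A0 = {10}
A1: add {5} — 5 (Reacher) has 5→10.
A2: add {2} — 2 (Reacher) has 2→5.
A3 = A2; e.g. 1 (Blocker) can still go to 6. Fixed point.
2 enters the attractor at level 2, so Reacher can force the target in 2 moves from there.

2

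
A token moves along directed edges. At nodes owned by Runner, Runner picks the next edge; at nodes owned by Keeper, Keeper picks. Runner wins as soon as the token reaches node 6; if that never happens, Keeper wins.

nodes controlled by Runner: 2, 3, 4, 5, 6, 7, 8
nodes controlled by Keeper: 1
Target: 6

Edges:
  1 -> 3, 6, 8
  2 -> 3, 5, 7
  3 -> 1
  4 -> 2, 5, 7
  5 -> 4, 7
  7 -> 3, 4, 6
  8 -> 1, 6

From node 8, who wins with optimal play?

A0 = {6}
A1: add {7, 8} — 7 (Runner) has 7→6; 8 (Runner) has 8→6.
8 ∈ A1, so Runner can force the target.

Runner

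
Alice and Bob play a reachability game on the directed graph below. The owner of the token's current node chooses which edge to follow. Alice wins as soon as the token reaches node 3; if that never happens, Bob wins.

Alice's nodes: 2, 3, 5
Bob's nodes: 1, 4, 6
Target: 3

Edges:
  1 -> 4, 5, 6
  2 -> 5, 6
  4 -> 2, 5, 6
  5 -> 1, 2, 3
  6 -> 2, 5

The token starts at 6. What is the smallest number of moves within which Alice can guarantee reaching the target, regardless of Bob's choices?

A0 = {3}
A1: add {5} — 5 (Alice) has 5→3.
A2: add {2} — 2 (Alice) has 2→5.
A3: add {6} — 6 (Bob): all of {2, 5} already in.
6 enters the attractor at level 3, so Alice can force the target in 3 moves from there.

3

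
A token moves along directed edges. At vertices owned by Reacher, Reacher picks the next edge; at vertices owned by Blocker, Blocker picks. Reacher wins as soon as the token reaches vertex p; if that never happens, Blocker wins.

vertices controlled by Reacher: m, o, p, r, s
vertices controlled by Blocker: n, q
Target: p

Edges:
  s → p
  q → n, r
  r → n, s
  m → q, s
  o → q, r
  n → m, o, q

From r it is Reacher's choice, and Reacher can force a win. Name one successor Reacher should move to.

A0 = {p}
A1: add {s} — s (Reacher) has s→p.
A2: add {m, r} — m (Reacher) has m→s; r (Reacher) has r→s.
A3: add {o} — o (Reacher) has o→r.
A4 = A3; e.g. n (Blocker) can still go to q. Fixed point.
From r, successor s is in the attractor (rank 1); the other successor n is not.

s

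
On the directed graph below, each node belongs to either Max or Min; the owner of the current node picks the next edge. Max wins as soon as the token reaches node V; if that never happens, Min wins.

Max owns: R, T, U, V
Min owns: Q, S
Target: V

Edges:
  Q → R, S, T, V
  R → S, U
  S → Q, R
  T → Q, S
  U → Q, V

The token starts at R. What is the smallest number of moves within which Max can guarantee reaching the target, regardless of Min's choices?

2

A0 = {V}
A1: add {U} — U (Max) has U→V.
A2: add {R} — R (Max) has R→U.
A3 = A2; e.g. Q (Min) can still go to S. Fixed point.
R enters the attractor at level 2, so Max can force the target in 2 moves from there.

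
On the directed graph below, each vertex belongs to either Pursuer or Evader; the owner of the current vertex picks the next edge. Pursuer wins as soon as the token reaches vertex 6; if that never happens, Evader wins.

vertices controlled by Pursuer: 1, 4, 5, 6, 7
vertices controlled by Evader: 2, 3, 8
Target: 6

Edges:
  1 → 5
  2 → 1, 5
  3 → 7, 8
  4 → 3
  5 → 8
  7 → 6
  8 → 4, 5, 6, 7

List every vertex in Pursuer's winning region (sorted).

A0 = {6}
A1: add {7} — 7 (Pursuer) has 7→6.
A2 = A1; e.g. 1 (Pursuer) has no edge into A1. Fixed point.
Pursuer's winning region = {6, 7}.

6, 7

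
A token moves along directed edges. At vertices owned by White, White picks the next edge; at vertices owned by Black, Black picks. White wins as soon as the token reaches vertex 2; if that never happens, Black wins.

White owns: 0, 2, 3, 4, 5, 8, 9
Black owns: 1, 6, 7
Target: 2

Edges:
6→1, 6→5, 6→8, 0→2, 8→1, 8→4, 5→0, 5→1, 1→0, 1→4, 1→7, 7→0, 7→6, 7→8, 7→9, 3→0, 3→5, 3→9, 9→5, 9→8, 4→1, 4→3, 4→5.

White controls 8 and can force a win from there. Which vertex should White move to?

4

A0 = {2}
A1: add {0} — 0 (White) has 0→2.
A2: add {3, 5} — 3 (White) has 3→0; 5 (White) has 5→0.
A3: add {4, 9} — 4 (White) has 4→3; 9 (White) has 9→5.
A4: add {8} — 8 (White) has 8→4.
A5 = A4; e.g. 1 (Black) can still go to 7. Fixed point.
From 8, successor 4 is in the attractor (rank 3); the other successor 1 is not.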